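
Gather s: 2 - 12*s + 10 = 12 - 12*s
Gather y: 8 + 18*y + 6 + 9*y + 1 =27*y + 15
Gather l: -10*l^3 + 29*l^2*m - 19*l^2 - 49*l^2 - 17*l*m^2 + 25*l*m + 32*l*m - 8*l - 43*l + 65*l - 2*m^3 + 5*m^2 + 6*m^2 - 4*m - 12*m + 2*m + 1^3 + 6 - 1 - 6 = -10*l^3 + l^2*(29*m - 68) + l*(-17*m^2 + 57*m + 14) - 2*m^3 + 11*m^2 - 14*m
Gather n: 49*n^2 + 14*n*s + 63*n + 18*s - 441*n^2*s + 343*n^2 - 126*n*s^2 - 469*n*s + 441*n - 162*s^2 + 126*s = n^2*(392 - 441*s) + n*(-126*s^2 - 455*s + 504) - 162*s^2 + 144*s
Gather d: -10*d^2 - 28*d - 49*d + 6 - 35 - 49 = -10*d^2 - 77*d - 78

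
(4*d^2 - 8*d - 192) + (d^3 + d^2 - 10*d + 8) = d^3 + 5*d^2 - 18*d - 184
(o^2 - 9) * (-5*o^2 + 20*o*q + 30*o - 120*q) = -5*o^4 + 20*o^3*q + 30*o^3 - 120*o^2*q + 45*o^2 - 180*o*q - 270*o + 1080*q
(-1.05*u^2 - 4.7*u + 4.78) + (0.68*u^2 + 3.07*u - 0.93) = -0.37*u^2 - 1.63*u + 3.85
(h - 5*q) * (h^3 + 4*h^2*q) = h^4 - h^3*q - 20*h^2*q^2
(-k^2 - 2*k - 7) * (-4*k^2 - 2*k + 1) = 4*k^4 + 10*k^3 + 31*k^2 + 12*k - 7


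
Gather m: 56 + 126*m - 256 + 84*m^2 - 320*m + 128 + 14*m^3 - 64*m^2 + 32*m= 14*m^3 + 20*m^2 - 162*m - 72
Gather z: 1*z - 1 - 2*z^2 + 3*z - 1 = -2*z^2 + 4*z - 2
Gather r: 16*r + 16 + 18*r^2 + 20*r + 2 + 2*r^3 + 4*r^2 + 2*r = 2*r^3 + 22*r^2 + 38*r + 18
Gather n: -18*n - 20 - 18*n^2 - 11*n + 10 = -18*n^2 - 29*n - 10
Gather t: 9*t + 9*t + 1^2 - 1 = 18*t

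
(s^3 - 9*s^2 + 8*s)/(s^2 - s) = s - 8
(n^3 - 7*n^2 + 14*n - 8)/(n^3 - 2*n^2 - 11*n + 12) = (n - 2)/(n + 3)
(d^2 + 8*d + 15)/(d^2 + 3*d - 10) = (d + 3)/(d - 2)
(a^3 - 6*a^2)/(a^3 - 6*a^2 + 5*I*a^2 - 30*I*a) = a/(a + 5*I)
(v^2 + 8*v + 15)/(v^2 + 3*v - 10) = (v + 3)/(v - 2)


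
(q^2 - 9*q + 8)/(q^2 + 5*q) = (q^2 - 9*q + 8)/(q*(q + 5))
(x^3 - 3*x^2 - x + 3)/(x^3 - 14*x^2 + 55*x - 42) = (x^2 - 2*x - 3)/(x^2 - 13*x + 42)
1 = 1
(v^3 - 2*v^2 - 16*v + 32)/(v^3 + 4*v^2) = 1 - 6/v + 8/v^2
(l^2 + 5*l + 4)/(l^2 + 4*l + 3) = (l + 4)/(l + 3)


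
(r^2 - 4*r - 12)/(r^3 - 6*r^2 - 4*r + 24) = 1/(r - 2)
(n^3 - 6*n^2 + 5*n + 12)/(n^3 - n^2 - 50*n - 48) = (n^2 - 7*n + 12)/(n^2 - 2*n - 48)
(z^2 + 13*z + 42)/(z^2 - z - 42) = (z + 7)/(z - 7)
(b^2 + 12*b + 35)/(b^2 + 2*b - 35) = (b + 5)/(b - 5)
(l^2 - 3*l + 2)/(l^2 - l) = (l - 2)/l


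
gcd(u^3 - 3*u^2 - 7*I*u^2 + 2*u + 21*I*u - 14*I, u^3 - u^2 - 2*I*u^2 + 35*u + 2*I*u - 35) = u^2 + u*(-1 - 7*I) + 7*I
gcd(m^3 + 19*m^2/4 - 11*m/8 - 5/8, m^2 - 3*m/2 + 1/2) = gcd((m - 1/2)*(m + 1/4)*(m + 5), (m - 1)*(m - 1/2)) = m - 1/2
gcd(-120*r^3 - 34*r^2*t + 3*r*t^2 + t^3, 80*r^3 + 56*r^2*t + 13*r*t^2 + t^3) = 20*r^2 + 9*r*t + t^2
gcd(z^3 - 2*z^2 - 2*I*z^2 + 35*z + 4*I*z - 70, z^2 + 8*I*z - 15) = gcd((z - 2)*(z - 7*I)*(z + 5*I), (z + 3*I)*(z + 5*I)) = z + 5*I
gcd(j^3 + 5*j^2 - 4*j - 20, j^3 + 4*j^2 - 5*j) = j + 5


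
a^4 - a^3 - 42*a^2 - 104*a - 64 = (a - 8)*(a + 1)*(a + 2)*(a + 4)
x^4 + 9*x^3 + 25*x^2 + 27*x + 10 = (x + 1)^2*(x + 2)*(x + 5)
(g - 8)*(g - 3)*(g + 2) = g^3 - 9*g^2 + 2*g + 48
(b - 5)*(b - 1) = b^2 - 6*b + 5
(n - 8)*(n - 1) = n^2 - 9*n + 8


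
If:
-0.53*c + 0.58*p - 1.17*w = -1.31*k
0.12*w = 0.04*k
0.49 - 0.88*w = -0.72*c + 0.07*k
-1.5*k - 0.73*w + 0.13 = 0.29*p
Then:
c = -0.57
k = 0.22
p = -0.87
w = 0.07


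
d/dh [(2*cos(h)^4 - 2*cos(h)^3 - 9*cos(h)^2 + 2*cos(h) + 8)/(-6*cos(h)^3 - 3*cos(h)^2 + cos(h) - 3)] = 4*(12*cos(h)^6 + 12*cos(h)^5 + 42*cos(h)^4 + 4*cos(h)^3 - 159*cos(h)^2 - 102*cos(h) + 14)*sin(h)/(7*cos(h) + 3*cos(2*h) + 3*cos(3*h) + 9)^2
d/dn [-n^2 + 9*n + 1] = 9 - 2*n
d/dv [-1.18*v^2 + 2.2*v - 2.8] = 2.2 - 2.36*v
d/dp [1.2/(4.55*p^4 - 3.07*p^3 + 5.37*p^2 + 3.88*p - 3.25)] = (-21.84*p^3 + 11.052*p^2 - 12.888*p - 4.656)/(4.55*p^4 - 3.07*p^3 + 5.37*p^2 + 3.88*p - 3.25)^2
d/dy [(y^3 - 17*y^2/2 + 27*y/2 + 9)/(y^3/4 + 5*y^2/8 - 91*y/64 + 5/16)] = 32*(352*y^4 - 1228*y^3 - 277*y^2 - 2120*y + 2178)/(256*y^6 + 1280*y^5 - 1312*y^4 - 6640*y^3 + 9881*y^2 - 3640*y + 400)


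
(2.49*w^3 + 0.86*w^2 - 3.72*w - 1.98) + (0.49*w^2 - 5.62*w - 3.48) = 2.49*w^3 + 1.35*w^2 - 9.34*w - 5.46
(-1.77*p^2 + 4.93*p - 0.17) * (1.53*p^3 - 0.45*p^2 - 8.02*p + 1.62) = -2.7081*p^5 + 8.3394*p^4 + 11.7168*p^3 - 42.3295*p^2 + 9.35*p - 0.2754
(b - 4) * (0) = 0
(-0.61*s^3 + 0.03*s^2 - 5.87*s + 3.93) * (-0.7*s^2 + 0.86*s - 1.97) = 0.427*s^5 - 0.5456*s^4 + 5.3365*s^3 - 7.8583*s^2 + 14.9437*s - 7.7421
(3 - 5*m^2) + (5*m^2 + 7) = 10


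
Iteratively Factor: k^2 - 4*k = (k)*(k - 4)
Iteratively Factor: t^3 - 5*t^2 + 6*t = (t)*(t^2 - 5*t + 6) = t*(t - 2)*(t - 3)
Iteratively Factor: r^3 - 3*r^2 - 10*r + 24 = (r - 2)*(r^2 - r - 12) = (r - 4)*(r - 2)*(r + 3)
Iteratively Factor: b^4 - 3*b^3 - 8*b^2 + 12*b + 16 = (b - 2)*(b^3 - b^2 - 10*b - 8) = (b - 4)*(b - 2)*(b^2 + 3*b + 2) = (b - 4)*(b - 2)*(b + 1)*(b + 2)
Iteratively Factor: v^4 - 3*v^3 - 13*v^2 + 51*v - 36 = (v - 3)*(v^3 - 13*v + 12) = (v - 3)*(v + 4)*(v^2 - 4*v + 3) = (v - 3)^2*(v + 4)*(v - 1)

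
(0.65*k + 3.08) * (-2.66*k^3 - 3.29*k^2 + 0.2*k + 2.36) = -1.729*k^4 - 10.3313*k^3 - 10.0032*k^2 + 2.15*k + 7.2688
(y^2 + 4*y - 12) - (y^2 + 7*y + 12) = -3*y - 24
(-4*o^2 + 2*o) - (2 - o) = -4*o^2 + 3*o - 2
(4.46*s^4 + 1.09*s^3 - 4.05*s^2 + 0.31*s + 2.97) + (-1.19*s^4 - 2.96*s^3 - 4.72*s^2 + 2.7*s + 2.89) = 3.27*s^4 - 1.87*s^3 - 8.77*s^2 + 3.01*s + 5.86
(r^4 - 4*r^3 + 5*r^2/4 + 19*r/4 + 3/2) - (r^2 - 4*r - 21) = r^4 - 4*r^3 + r^2/4 + 35*r/4 + 45/2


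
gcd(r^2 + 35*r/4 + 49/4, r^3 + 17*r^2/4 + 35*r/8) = r + 7/4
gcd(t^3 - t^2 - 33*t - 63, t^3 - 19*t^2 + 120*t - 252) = t - 7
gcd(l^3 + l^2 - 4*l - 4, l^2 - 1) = l + 1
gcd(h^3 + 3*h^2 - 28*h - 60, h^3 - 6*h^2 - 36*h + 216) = h + 6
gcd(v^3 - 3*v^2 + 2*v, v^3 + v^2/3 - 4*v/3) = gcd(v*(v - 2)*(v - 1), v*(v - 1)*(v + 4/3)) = v^2 - v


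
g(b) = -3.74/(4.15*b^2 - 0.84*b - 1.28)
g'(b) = -3.74*(0.84 - 8.3*b)/(4.15*b^2 - 0.84*b - 1.28)^2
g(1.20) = -1.01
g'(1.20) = 2.51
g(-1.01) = -0.98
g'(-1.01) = -2.39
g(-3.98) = -0.06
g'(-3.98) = -0.03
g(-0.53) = -11.30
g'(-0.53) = -178.91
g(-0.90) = -1.32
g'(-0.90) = -3.86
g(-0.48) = -47.13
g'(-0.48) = -2864.68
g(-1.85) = -0.26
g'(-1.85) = -0.29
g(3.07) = -0.11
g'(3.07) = 0.07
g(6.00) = -0.03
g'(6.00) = 0.01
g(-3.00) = -0.10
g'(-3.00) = -0.06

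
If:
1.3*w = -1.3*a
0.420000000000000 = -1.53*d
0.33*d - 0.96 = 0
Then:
No Solution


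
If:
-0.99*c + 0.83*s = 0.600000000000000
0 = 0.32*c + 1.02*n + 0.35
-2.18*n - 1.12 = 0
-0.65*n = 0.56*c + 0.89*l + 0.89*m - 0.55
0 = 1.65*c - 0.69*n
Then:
No Solution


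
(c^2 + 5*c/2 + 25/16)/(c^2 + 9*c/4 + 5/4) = (c + 5/4)/(c + 1)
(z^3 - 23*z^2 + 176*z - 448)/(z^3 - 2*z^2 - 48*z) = (z^2 - 15*z + 56)/(z*(z + 6))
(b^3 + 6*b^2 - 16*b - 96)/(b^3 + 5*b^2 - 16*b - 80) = (b + 6)/(b + 5)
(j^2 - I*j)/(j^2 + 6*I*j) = (j - I)/(j + 6*I)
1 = 1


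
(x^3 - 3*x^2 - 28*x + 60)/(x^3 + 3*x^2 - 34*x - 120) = (x - 2)/(x + 4)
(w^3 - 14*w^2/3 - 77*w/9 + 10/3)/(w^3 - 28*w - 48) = (9*w^2 + 12*w - 5)/(9*(w^2 + 6*w + 8))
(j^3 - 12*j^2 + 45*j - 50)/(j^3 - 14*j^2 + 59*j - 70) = (j - 5)/(j - 7)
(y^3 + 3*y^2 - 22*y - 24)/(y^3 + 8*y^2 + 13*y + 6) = (y - 4)/(y + 1)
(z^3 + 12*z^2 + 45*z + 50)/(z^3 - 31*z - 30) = (z^2 + 7*z + 10)/(z^2 - 5*z - 6)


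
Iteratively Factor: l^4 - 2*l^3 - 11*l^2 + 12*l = (l)*(l^3 - 2*l^2 - 11*l + 12) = l*(l - 4)*(l^2 + 2*l - 3) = l*(l - 4)*(l - 1)*(l + 3)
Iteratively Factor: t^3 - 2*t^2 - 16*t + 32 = (t - 2)*(t^2 - 16) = (t - 4)*(t - 2)*(t + 4)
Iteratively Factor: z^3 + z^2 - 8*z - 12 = (z + 2)*(z^2 - z - 6) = (z + 2)^2*(z - 3)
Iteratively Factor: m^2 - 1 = (m + 1)*(m - 1)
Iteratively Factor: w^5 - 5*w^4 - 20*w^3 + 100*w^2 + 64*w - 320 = (w - 4)*(w^4 - w^3 - 24*w^2 + 4*w + 80) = (w - 4)*(w + 2)*(w^3 - 3*w^2 - 18*w + 40) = (w - 4)*(w + 2)*(w + 4)*(w^2 - 7*w + 10) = (w - 5)*(w - 4)*(w + 2)*(w + 4)*(w - 2)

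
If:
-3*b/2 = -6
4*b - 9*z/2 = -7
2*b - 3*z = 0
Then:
No Solution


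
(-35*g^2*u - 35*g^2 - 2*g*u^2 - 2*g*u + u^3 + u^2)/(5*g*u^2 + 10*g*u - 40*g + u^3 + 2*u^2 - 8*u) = (-7*g*u - 7*g + u^2 + u)/(u^2 + 2*u - 8)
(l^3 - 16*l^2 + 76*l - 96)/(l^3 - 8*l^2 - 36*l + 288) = (l - 2)/(l + 6)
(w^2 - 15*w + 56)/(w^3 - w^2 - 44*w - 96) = (w - 7)/(w^2 + 7*w + 12)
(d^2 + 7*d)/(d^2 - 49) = d/(d - 7)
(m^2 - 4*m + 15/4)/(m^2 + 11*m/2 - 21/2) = (m - 5/2)/(m + 7)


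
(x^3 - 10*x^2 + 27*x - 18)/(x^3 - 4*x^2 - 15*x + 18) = (x - 3)/(x + 3)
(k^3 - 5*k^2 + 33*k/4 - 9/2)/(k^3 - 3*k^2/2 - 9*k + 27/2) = (k^2 - 7*k/2 + 3)/(k^2 - 9)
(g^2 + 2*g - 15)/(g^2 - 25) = (g - 3)/(g - 5)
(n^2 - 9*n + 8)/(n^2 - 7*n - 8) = (n - 1)/(n + 1)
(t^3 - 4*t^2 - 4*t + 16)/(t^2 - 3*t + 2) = (t^2 - 2*t - 8)/(t - 1)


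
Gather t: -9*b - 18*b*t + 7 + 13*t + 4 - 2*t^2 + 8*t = -9*b - 2*t^2 + t*(21 - 18*b) + 11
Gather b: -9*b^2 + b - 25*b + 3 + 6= -9*b^2 - 24*b + 9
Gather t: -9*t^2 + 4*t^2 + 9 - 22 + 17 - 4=-5*t^2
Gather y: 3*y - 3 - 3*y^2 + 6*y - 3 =-3*y^2 + 9*y - 6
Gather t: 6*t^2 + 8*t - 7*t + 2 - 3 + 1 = 6*t^2 + t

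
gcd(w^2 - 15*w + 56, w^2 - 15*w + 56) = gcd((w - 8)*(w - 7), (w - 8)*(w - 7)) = w^2 - 15*w + 56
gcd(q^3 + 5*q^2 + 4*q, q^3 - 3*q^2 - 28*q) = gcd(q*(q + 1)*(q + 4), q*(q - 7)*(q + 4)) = q^2 + 4*q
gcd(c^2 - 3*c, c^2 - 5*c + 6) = c - 3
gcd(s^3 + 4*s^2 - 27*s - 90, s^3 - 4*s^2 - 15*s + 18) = s + 3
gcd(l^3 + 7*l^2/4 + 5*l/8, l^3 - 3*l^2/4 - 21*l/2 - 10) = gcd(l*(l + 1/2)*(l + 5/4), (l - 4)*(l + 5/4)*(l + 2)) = l + 5/4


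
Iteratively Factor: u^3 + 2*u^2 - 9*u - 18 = (u + 3)*(u^2 - u - 6) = (u + 2)*(u + 3)*(u - 3)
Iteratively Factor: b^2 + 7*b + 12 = (b + 4)*(b + 3)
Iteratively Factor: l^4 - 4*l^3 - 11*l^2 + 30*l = (l - 2)*(l^3 - 2*l^2 - 15*l) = l*(l - 2)*(l^2 - 2*l - 15) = l*(l - 5)*(l - 2)*(l + 3)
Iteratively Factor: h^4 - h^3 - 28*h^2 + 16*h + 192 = (h + 4)*(h^3 - 5*h^2 - 8*h + 48) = (h + 3)*(h + 4)*(h^2 - 8*h + 16) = (h - 4)*(h + 3)*(h + 4)*(h - 4)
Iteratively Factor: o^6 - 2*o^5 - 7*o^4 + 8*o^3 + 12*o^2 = (o + 1)*(o^5 - 3*o^4 - 4*o^3 + 12*o^2) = (o - 2)*(o + 1)*(o^4 - o^3 - 6*o^2) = o*(o - 2)*(o + 1)*(o^3 - o^2 - 6*o) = o^2*(o - 2)*(o + 1)*(o^2 - o - 6) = o^2*(o - 2)*(o + 1)*(o + 2)*(o - 3)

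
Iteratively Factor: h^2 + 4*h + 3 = (h + 3)*(h + 1)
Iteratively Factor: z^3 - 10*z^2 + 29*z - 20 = (z - 1)*(z^2 - 9*z + 20) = (z - 5)*(z - 1)*(z - 4)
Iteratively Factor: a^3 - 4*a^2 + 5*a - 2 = (a - 1)*(a^2 - 3*a + 2) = (a - 1)^2*(a - 2)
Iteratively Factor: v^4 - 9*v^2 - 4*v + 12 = (v + 2)*(v^3 - 2*v^2 - 5*v + 6) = (v + 2)^2*(v^2 - 4*v + 3) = (v - 3)*(v + 2)^2*(v - 1)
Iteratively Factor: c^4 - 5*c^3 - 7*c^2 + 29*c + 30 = (c - 3)*(c^3 - 2*c^2 - 13*c - 10) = (c - 3)*(c + 1)*(c^2 - 3*c - 10) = (c - 5)*(c - 3)*(c + 1)*(c + 2)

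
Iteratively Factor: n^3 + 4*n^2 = (n)*(n^2 + 4*n) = n^2*(n + 4)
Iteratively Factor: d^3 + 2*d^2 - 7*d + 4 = (d - 1)*(d^2 + 3*d - 4) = (d - 1)^2*(d + 4)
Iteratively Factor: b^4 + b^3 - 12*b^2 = (b - 3)*(b^3 + 4*b^2) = b*(b - 3)*(b^2 + 4*b) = b^2*(b - 3)*(b + 4)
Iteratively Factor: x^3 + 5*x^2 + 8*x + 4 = (x + 2)*(x^2 + 3*x + 2) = (x + 2)^2*(x + 1)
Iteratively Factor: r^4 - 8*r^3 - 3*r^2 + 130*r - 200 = (r - 5)*(r^3 - 3*r^2 - 18*r + 40) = (r - 5)*(r - 2)*(r^2 - r - 20) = (r - 5)^2*(r - 2)*(r + 4)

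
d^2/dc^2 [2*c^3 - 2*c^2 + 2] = 12*c - 4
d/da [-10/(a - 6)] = 10/(a - 6)^2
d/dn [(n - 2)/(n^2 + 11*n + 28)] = (n^2 + 11*n - (n - 2)*(2*n + 11) + 28)/(n^2 + 11*n + 28)^2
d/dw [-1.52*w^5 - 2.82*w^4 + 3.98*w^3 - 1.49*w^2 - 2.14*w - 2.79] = -7.6*w^4 - 11.28*w^3 + 11.94*w^2 - 2.98*w - 2.14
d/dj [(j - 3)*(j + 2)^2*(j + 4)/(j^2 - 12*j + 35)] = (2*j^5 - 31*j^4 + 20*j^3 + 617*j^2 - 184*j - 2116)/(j^4 - 24*j^3 + 214*j^2 - 840*j + 1225)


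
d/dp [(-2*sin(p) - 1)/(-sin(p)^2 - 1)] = 2*(-sin(p) + cos(p)^2)*cos(p)/(sin(p)^2 + 1)^2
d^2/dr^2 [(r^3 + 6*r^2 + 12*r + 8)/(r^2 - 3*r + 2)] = 2*(37*r^3 - 30*r^2 - 132*r + 152)/(r^6 - 9*r^5 + 33*r^4 - 63*r^3 + 66*r^2 - 36*r + 8)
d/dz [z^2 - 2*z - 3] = 2*z - 2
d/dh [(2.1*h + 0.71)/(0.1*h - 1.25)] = (3.37 - 0.2696*h)/(0.1*h - 1.25)^3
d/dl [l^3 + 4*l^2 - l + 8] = 3*l^2 + 8*l - 1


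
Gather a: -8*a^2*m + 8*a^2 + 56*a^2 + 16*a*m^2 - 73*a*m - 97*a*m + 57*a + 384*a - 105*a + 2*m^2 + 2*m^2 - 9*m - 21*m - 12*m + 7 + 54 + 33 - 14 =a^2*(64 - 8*m) + a*(16*m^2 - 170*m + 336) + 4*m^2 - 42*m + 80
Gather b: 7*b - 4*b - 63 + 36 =3*b - 27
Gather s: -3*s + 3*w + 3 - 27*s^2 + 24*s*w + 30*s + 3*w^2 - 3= -27*s^2 + s*(24*w + 27) + 3*w^2 + 3*w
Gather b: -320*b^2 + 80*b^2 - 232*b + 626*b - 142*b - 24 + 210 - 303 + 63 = -240*b^2 + 252*b - 54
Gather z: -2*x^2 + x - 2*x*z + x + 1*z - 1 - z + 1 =-2*x^2 - 2*x*z + 2*x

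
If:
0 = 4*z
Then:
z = 0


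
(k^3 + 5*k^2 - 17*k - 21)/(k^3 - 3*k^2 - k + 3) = (k + 7)/(k - 1)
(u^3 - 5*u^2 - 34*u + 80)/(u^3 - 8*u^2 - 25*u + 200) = (u - 2)/(u - 5)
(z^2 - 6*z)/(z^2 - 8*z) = (z - 6)/(z - 8)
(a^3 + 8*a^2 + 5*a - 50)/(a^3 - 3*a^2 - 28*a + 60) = (a + 5)/(a - 6)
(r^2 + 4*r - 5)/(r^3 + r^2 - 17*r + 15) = 1/(r - 3)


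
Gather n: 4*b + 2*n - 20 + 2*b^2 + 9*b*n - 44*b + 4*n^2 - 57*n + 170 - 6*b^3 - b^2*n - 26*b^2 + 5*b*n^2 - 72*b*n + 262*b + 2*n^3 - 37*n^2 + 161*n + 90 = -6*b^3 - 24*b^2 + 222*b + 2*n^3 + n^2*(5*b - 33) + n*(-b^2 - 63*b + 106) + 240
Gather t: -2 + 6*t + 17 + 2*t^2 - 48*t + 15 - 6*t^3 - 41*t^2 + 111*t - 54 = -6*t^3 - 39*t^2 + 69*t - 24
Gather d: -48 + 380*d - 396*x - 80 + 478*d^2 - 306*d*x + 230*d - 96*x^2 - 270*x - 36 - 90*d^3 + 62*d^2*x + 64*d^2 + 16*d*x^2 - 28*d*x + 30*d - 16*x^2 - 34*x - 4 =-90*d^3 + d^2*(62*x + 542) + d*(16*x^2 - 334*x + 640) - 112*x^2 - 700*x - 168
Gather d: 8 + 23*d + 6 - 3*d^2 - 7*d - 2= -3*d^2 + 16*d + 12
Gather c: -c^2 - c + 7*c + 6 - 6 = -c^2 + 6*c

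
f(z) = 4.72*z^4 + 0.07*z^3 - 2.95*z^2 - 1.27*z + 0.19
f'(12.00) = 32582.81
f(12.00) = 97555.03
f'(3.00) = 492.68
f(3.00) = 354.04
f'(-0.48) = -0.48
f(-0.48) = 0.36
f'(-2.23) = -196.44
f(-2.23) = 104.30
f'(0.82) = 4.44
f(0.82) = -0.66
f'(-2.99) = -486.43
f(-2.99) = 352.99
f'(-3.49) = -780.68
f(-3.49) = 665.95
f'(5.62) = 3323.49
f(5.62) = 4620.85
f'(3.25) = 629.89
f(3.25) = 493.90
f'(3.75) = 975.18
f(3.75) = 891.03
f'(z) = 18.88*z^3 + 0.21*z^2 - 5.9*z - 1.27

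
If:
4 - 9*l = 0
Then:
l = 4/9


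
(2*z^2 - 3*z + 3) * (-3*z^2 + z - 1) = -6*z^4 + 11*z^3 - 14*z^2 + 6*z - 3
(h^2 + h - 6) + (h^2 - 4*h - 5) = 2*h^2 - 3*h - 11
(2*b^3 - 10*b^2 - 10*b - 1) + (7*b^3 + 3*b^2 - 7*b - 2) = 9*b^3 - 7*b^2 - 17*b - 3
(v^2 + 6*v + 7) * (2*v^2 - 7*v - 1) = 2*v^4 + 5*v^3 - 29*v^2 - 55*v - 7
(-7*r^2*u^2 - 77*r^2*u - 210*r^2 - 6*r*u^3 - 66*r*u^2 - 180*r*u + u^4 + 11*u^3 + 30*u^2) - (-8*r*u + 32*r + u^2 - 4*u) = -7*r^2*u^2 - 77*r^2*u - 210*r^2 - 6*r*u^3 - 66*r*u^2 - 172*r*u - 32*r + u^4 + 11*u^3 + 29*u^2 + 4*u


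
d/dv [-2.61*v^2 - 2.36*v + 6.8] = -5.22*v - 2.36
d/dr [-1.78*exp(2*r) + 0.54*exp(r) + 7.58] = (0.54 - 3.56*exp(r))*exp(r)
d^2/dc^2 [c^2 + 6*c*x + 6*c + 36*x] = 2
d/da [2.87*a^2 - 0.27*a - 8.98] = 5.74*a - 0.27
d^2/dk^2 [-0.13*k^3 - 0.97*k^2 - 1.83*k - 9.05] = -0.78*k - 1.94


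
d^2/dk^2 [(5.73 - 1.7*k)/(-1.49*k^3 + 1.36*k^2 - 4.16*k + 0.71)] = (22.64502*k^5 - 173.323356*k^4 + 170.994432*k^3 - 255.10908*k^2 + 148.288566*k - 177.21416)/(3.307949*k^9 - 9.058008*k^8 + 35.97456*k^7 - 57.823213*k^6 + 109.071504*k^5 - 100.95168*k^4 + 98.345999*k^3 - 38.917656*k^2 + 6.291168*k - 0.357911)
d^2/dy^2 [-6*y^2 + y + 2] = -12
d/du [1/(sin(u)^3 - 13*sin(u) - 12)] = (13 - 3*sin(u)^2)*cos(u)/(-sin(u)^3 + 13*sin(u) + 12)^2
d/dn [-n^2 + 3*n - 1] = 3 - 2*n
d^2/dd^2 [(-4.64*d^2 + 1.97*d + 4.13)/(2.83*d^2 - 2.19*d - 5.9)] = (5.6843418860808e-14*d^4 - 25.95959*d^3 - 266.383938*d^2 + 43.779534*d - 196.412534)/(22.665187*d^6 - 52.618473*d^5 - 101.038641*d^4 + 208.895121*d^3 + 210.64593*d^2 - 228.7017*d - 205.379)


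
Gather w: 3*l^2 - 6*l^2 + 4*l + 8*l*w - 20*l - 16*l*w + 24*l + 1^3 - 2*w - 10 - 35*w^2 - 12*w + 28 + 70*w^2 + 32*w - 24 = -3*l^2 + 8*l + 35*w^2 + w*(18 - 8*l) - 5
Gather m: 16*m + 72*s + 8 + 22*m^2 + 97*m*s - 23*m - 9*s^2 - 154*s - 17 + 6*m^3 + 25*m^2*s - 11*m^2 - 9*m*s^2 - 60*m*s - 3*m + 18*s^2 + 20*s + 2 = 6*m^3 + m^2*(25*s + 11) + m*(-9*s^2 + 37*s - 10) + 9*s^2 - 62*s - 7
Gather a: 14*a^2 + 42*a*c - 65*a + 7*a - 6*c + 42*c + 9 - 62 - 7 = 14*a^2 + a*(42*c - 58) + 36*c - 60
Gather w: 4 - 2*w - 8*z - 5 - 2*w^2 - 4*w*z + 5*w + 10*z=-2*w^2 + w*(3 - 4*z) + 2*z - 1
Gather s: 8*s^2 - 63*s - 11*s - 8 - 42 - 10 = 8*s^2 - 74*s - 60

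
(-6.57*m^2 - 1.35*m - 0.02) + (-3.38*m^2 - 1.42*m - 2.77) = -9.95*m^2 - 2.77*m - 2.79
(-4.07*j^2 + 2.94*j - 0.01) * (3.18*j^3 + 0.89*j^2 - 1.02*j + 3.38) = -12.9426*j^5 + 5.7269*j^4 + 6.7362*j^3 - 16.7643*j^2 + 9.9474*j - 0.0338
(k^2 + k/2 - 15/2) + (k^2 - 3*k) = 2*k^2 - 5*k/2 - 15/2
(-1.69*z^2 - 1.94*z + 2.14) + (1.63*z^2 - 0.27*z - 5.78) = -0.0600000000000001*z^2 - 2.21*z - 3.64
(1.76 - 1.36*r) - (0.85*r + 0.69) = 1.07 - 2.21*r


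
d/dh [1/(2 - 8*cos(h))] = -2*sin(h)/(4*cos(h) - 1)^2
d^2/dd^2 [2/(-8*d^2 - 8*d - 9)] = 32*(8*d^2 + 8*d - 8*(2*d + 1)^2 + 9)/(8*d^2 + 8*d + 9)^3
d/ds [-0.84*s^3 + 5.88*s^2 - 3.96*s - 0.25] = -2.52*s^2 + 11.76*s - 3.96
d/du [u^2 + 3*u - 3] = 2*u + 3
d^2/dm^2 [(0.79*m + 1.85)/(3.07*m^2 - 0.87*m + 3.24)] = ((0.79*m + 1.85)*(6.14*m - 0.87)*(12.28*m - 1.74) - (14.5518*m + 9.9844)*(3.07*m^2 - 0.87*m + 3.24))/(3.07*m^2 - 0.87*m + 3.24)^3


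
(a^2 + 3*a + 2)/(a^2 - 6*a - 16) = (a + 1)/(a - 8)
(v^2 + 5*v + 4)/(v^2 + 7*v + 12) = (v + 1)/(v + 3)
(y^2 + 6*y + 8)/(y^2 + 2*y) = (y + 4)/y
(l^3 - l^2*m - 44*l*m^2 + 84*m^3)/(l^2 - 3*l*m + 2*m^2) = (l^2 + l*m - 42*m^2)/(l - m)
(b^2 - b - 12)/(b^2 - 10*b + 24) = (b + 3)/(b - 6)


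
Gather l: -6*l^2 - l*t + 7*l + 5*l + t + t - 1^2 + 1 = -6*l^2 + l*(12 - t) + 2*t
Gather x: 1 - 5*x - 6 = -5*x - 5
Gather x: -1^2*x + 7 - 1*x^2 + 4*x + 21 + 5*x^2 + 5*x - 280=4*x^2 + 8*x - 252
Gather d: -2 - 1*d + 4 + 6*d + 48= 5*d + 50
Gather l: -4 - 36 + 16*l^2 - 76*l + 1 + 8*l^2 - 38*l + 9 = 24*l^2 - 114*l - 30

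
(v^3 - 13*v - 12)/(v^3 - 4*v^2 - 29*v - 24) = (v - 4)/(v - 8)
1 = 1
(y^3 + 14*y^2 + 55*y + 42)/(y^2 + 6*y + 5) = (y^2 + 13*y + 42)/(y + 5)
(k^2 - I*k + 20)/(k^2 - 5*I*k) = (k + 4*I)/k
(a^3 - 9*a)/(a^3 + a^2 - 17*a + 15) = a*(a + 3)/(a^2 + 4*a - 5)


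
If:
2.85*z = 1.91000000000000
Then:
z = 0.67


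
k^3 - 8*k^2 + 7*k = k*(k - 7)*(k - 1)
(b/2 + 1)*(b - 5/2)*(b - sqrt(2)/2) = b^3/2 - sqrt(2)*b^2/4 - b^2/4 - 5*b/2 + sqrt(2)*b/8 + 5*sqrt(2)/4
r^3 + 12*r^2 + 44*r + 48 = (r + 2)*(r + 4)*(r + 6)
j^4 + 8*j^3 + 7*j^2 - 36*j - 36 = (j - 2)*(j + 1)*(j + 3)*(j + 6)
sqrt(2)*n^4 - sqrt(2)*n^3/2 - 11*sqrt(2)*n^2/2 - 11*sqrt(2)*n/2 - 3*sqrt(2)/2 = (n - 3)*(n + 1/2)*(n + 1)*(sqrt(2)*n + sqrt(2))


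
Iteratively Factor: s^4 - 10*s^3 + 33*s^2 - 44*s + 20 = (s - 2)*(s^3 - 8*s^2 + 17*s - 10) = (s - 2)*(s - 1)*(s^2 - 7*s + 10) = (s - 2)^2*(s - 1)*(s - 5)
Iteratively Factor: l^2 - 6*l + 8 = (l - 4)*(l - 2)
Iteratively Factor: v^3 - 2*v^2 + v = (v)*(v^2 - 2*v + 1) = v*(v - 1)*(v - 1)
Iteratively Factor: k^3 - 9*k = (k + 3)*(k^2 - 3*k) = k*(k + 3)*(k - 3)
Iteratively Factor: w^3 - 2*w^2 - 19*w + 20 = (w + 4)*(w^2 - 6*w + 5) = (w - 5)*(w + 4)*(w - 1)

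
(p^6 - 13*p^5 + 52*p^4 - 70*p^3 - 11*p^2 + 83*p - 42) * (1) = p^6 - 13*p^5 + 52*p^4 - 70*p^3 - 11*p^2 + 83*p - 42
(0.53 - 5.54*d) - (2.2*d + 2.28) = -7.74*d - 1.75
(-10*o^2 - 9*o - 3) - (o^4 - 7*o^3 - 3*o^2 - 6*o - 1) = -o^4 + 7*o^3 - 7*o^2 - 3*o - 2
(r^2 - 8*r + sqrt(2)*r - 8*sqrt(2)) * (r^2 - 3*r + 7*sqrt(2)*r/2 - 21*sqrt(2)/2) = r^4 - 11*r^3 + 9*sqrt(2)*r^3/2 - 99*sqrt(2)*r^2/2 + 31*r^2 - 77*r + 108*sqrt(2)*r + 168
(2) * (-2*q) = -4*q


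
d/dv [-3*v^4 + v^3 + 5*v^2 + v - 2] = -12*v^3 + 3*v^2 + 10*v + 1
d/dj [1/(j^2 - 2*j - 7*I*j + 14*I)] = (-2*j + 2 + 7*I)/(j^2 - 2*j - 7*I*j + 14*I)^2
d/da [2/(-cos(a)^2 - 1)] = -8*sin(2*a)/(cos(2*a) + 3)^2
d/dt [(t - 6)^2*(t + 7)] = (t - 6)*(3*t + 8)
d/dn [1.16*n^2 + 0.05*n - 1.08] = 2.32*n + 0.05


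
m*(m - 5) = m^2 - 5*m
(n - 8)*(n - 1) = n^2 - 9*n + 8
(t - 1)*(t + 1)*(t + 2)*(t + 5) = t^4 + 7*t^3 + 9*t^2 - 7*t - 10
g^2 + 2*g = g*(g + 2)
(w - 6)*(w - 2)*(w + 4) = w^3 - 4*w^2 - 20*w + 48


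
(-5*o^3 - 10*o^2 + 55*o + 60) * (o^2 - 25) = -5*o^5 - 10*o^4 + 180*o^3 + 310*o^2 - 1375*o - 1500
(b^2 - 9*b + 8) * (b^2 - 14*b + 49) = b^4 - 23*b^3 + 183*b^2 - 553*b + 392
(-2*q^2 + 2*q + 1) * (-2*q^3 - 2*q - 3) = 4*q^5 - 4*q^4 + 2*q^3 + 2*q^2 - 8*q - 3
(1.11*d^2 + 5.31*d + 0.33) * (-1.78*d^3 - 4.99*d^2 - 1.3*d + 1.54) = -1.9758*d^5 - 14.9907*d^4 - 28.5273*d^3 - 6.8403*d^2 + 7.7484*d + 0.5082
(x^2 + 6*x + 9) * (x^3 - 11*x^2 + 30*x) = x^5 - 5*x^4 - 27*x^3 + 81*x^2 + 270*x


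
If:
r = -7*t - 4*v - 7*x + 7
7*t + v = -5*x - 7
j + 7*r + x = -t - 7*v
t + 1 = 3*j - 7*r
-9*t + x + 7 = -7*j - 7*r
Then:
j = -46232/8795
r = -15727/8795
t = -37402/8795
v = 22599/8795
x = 7106/1759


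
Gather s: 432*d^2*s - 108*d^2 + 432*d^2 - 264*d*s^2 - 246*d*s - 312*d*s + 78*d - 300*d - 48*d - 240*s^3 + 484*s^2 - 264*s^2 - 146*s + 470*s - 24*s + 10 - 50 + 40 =324*d^2 - 270*d - 240*s^3 + s^2*(220 - 264*d) + s*(432*d^2 - 558*d + 300)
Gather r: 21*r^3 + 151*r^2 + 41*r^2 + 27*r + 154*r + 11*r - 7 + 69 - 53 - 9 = 21*r^3 + 192*r^2 + 192*r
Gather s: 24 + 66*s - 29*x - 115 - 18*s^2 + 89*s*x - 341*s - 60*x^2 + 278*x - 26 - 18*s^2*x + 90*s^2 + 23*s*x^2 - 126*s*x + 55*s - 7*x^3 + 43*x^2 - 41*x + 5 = s^2*(72 - 18*x) + s*(23*x^2 - 37*x - 220) - 7*x^3 - 17*x^2 + 208*x - 112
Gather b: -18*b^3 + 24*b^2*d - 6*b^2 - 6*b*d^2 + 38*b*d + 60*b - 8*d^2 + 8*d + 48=-18*b^3 + b^2*(24*d - 6) + b*(-6*d^2 + 38*d + 60) - 8*d^2 + 8*d + 48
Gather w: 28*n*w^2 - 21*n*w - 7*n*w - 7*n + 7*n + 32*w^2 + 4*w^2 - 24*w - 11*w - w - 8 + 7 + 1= w^2*(28*n + 36) + w*(-28*n - 36)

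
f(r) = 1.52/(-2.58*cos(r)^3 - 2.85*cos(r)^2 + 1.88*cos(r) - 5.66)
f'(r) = 1.52*(-7.74*sin(r)*cos(r)^2 - 5.7*sin(r)*cos(r) + 1.88*sin(r))/(-2.58*cos(r)^3 - 2.85*cos(r)^2 + 1.88*cos(r) - 5.66)^2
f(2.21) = -0.21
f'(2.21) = 0.06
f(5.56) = -0.22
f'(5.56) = 0.14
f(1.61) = -0.26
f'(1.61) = 0.10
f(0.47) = -0.19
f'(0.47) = -0.10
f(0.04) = -0.17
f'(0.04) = -0.01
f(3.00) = -0.19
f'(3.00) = -0.00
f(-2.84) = -0.19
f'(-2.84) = -0.00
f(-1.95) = -0.23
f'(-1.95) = -0.09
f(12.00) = -0.20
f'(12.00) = 0.12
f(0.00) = -0.17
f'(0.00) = 0.00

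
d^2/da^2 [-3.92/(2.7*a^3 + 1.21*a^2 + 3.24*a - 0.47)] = ((63.504*a + 9.4864)*(2.7*a^3 + 1.21*a^2 + 3.24*a - 0.47) - 3.92*(8.1*a^2 + 2.42*a + 3.24)*(16.2*a^2 + 4.84*a + 6.48))/(2.7*a^3 + 1.21*a^2 + 3.24*a - 0.47)^3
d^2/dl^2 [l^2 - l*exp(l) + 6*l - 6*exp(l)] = -l*exp(l) - 8*exp(l) + 2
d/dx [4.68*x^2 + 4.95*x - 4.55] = 9.36*x + 4.95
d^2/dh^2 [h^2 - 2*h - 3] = 2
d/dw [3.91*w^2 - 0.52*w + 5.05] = 7.82*w - 0.52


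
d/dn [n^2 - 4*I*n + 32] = 2*n - 4*I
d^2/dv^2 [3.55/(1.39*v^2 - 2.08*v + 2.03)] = (-13.71791*v^2 + 20.52752*v + 3.55*(2.78*v - 2.08)*(5.56*v - 4.16) - 20.03407)/(1.39*v^2 - 2.08*v + 2.03)^3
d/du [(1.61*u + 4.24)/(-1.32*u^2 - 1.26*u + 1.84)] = (2.1252*u^2 + 11.1936*u + 8.3048)/(1.7424*u^4 + 3.3264*u^3 - 3.27*u^2 - 4.6368*u + 3.3856)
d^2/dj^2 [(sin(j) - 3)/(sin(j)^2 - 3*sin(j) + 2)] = (-sin(j)^4 + 8*sin(j)^3 - 5*sin(j)^2 - 26*sin(j) + 30)/((sin(j) - 2)^3*(sin(j) - 1)^2)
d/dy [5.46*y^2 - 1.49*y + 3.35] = 10.92*y - 1.49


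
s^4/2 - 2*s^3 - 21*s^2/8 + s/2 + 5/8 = (s/2 + 1/2)*(s - 5)*(s - 1/2)*(s + 1/2)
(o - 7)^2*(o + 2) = o^3 - 12*o^2 + 21*o + 98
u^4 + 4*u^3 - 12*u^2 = u^2*(u - 2)*(u + 6)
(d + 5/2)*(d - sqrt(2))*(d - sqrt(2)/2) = d^3 - 3*sqrt(2)*d^2/2 + 5*d^2/2 - 15*sqrt(2)*d/4 + d + 5/2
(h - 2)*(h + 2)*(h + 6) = h^3 + 6*h^2 - 4*h - 24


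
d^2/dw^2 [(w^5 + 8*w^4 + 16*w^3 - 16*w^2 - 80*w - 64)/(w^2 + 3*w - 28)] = 2*(3*w^7 + 32*w^6 - 126*w^5 - 1716*w^4 + 3024*w^3 + 32064*w^2 + 30336*w - 21632)/(w^6 + 9*w^5 - 57*w^4 - 477*w^3 + 1596*w^2 + 7056*w - 21952)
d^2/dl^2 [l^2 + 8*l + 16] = 2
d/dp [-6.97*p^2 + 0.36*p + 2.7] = 0.36 - 13.94*p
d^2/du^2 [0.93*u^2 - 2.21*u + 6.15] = 1.86000000000000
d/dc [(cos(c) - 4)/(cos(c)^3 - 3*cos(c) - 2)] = (3*cos(c)/2 - 6*cos(2*c) + cos(3*c)/2 + 8)*sin(c)/((cos(c) - 2)^2*(cos(c) + 1)^4)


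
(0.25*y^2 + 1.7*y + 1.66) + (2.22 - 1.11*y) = 0.25*y^2 + 0.59*y + 3.88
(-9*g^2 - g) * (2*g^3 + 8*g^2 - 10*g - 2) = -18*g^5 - 74*g^4 + 82*g^3 + 28*g^2 + 2*g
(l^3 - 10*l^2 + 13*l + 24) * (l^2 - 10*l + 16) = l^5 - 20*l^4 + 129*l^3 - 266*l^2 - 32*l + 384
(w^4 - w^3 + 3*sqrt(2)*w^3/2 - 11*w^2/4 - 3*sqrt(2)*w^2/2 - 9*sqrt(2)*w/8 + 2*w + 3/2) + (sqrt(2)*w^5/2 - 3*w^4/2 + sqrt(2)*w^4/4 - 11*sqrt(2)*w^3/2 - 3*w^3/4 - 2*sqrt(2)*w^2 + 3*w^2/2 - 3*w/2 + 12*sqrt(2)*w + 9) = sqrt(2)*w^5/2 - w^4/2 + sqrt(2)*w^4/4 - 4*sqrt(2)*w^3 - 7*w^3/4 - 7*sqrt(2)*w^2/2 - 5*w^2/4 + w/2 + 87*sqrt(2)*w/8 + 21/2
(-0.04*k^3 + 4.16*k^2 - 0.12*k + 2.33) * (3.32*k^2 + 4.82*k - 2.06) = -0.1328*k^5 + 13.6184*k^4 + 19.7352*k^3 - 1.4124*k^2 + 11.4778*k - 4.7998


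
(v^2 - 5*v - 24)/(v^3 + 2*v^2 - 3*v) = (v - 8)/(v*(v - 1))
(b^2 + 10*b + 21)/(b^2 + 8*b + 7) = (b + 3)/(b + 1)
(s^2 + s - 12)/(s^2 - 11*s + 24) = (s + 4)/(s - 8)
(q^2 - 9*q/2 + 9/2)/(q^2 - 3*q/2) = (q - 3)/q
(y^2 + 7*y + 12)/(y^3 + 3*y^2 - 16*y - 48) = 1/(y - 4)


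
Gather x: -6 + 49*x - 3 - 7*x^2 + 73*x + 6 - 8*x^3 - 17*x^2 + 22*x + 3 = -8*x^3 - 24*x^2 + 144*x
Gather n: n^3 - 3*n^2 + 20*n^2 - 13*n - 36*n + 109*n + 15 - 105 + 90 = n^3 + 17*n^2 + 60*n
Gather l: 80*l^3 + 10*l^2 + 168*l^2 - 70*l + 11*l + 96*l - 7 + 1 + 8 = 80*l^3 + 178*l^2 + 37*l + 2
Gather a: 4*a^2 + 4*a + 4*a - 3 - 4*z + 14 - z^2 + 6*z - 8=4*a^2 + 8*a - z^2 + 2*z + 3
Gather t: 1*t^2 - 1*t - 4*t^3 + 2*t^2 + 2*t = -4*t^3 + 3*t^2 + t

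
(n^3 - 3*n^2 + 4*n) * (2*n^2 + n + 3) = 2*n^5 - 5*n^4 + 8*n^3 - 5*n^2 + 12*n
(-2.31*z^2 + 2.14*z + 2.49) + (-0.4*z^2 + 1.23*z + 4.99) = -2.71*z^2 + 3.37*z + 7.48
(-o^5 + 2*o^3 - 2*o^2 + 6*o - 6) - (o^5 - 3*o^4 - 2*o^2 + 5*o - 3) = -2*o^5 + 3*o^4 + 2*o^3 + o - 3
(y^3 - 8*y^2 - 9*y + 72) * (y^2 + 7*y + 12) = y^5 - y^4 - 53*y^3 - 87*y^2 + 396*y + 864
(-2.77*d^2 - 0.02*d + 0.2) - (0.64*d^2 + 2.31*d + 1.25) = -3.41*d^2 - 2.33*d - 1.05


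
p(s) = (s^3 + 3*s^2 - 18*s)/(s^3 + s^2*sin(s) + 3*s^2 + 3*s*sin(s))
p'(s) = (3*s^2 + 6*s - 18)/(s^3 + s^2*sin(s) + 3*s^2 + 3*s*sin(s)) + (s^3 + 3*s^2 - 18*s)*(-s^2*cos(s) - 3*s^2 - 2*s*sin(s) - 3*s*cos(s) - 6*s - 3*sin(s))/(s^3 + s^2*sin(s) + 3*s^2 + 3*s*sin(s))^2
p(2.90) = -0.05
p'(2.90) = 0.48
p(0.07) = -41.40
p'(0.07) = 611.69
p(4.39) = 0.57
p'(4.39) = 0.27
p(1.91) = -0.62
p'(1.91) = 0.76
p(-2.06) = 7.21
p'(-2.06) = -5.96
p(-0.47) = 8.22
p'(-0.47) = 12.71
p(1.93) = -0.60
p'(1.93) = 0.74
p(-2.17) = 7.96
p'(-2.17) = -7.90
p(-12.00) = 0.87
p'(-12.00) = 0.03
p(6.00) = 0.70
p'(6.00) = -0.03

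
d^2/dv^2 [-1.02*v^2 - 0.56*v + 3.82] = -2.04000000000000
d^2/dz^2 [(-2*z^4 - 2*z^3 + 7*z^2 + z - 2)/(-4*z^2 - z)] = 4*(16*z^6 + 12*z^5 + 3*z^4 + 7*z^3 + 48*z^2 + 12*z + 1)/(z^3*(64*z^3 + 48*z^2 + 12*z + 1))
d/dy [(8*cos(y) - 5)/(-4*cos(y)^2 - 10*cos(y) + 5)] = 2*(-16*cos(y)^2 + 20*cos(y) + 5)*sin(y)/(-4*sin(y)^2 + 10*cos(y) - 1)^2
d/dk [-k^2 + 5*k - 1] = 5 - 2*k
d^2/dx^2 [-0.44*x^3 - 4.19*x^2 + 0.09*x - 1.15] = -2.64*x - 8.38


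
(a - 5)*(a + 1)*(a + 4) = a^3 - 21*a - 20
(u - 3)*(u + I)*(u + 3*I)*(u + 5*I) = u^4 - 3*u^3 + 9*I*u^3 - 23*u^2 - 27*I*u^2 + 69*u - 15*I*u + 45*I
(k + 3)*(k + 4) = k^2 + 7*k + 12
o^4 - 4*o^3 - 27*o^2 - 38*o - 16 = (o - 8)*(o + 1)^2*(o + 2)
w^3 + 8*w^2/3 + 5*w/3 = w*(w + 1)*(w + 5/3)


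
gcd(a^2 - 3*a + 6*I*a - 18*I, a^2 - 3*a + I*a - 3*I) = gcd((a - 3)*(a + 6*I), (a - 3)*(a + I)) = a - 3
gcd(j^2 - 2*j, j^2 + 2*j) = j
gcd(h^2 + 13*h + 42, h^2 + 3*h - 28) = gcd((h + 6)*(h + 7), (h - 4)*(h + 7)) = h + 7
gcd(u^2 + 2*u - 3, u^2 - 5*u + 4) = u - 1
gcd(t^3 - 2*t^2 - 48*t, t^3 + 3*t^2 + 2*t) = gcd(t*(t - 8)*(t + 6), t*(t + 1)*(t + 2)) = t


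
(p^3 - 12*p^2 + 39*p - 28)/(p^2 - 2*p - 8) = (p^2 - 8*p + 7)/(p + 2)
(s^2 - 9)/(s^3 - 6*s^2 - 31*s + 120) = (s + 3)/(s^2 - 3*s - 40)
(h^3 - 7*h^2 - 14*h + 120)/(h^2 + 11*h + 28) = (h^2 - 11*h + 30)/(h + 7)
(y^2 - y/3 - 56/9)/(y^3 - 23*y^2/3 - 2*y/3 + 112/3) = (y + 7/3)/(y^2 - 5*y - 14)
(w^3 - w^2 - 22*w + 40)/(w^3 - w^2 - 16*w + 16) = (w^2 + 3*w - 10)/(w^2 + 3*w - 4)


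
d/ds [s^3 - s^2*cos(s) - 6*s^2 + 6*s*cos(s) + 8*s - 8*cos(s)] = s^2*sin(s) + 3*s^2 - 6*s*sin(s) - 2*s*cos(s) - 12*s + 8*sin(s) + 6*cos(s) + 8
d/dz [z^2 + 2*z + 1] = 2*z + 2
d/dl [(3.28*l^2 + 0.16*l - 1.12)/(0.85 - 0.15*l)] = (-0.492*l^2 + 5.576*l - 0.032)/(0.0225*l^2 - 0.255*l + 0.7225)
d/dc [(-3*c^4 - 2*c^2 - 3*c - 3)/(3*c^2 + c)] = (-18*c^5 - 9*c^4 + 7*c^2 + 18*c + 3)/(c^2*(9*c^2 + 6*c + 1))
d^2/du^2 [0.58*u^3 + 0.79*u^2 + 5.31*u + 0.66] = 3.48*u + 1.58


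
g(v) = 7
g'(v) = 0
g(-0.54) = 7.00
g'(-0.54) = 0.00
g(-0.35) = 7.00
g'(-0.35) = 0.00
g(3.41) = 7.00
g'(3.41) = 0.00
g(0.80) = 7.00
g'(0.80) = 0.00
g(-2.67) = 7.00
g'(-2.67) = 0.00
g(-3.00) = 7.00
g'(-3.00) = 0.00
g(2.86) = 7.00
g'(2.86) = 0.00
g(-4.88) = 7.00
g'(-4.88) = 0.00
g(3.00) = 7.00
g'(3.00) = 0.00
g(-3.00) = 7.00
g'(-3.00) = 0.00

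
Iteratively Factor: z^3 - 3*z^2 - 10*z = (z)*(z^2 - 3*z - 10) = z*(z + 2)*(z - 5)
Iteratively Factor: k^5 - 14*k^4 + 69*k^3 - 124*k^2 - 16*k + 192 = (k + 1)*(k^4 - 15*k^3 + 84*k^2 - 208*k + 192) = (k - 4)*(k + 1)*(k^3 - 11*k^2 + 40*k - 48) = (k - 4)^2*(k + 1)*(k^2 - 7*k + 12) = (k - 4)^2*(k - 3)*(k + 1)*(k - 4)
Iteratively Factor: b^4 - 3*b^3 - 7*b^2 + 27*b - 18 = (b - 1)*(b^3 - 2*b^2 - 9*b + 18) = (b - 2)*(b - 1)*(b^2 - 9) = (b - 3)*(b - 2)*(b - 1)*(b + 3)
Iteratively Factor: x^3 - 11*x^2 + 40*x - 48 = (x - 4)*(x^2 - 7*x + 12) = (x - 4)^2*(x - 3)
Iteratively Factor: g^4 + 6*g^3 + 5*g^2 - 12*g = (g + 4)*(g^3 + 2*g^2 - 3*g) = (g - 1)*(g + 4)*(g^2 + 3*g) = (g - 1)*(g + 3)*(g + 4)*(g)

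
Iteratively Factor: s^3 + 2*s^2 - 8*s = (s + 4)*(s^2 - 2*s) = (s - 2)*(s + 4)*(s)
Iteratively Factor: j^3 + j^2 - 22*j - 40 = (j + 2)*(j^2 - j - 20) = (j + 2)*(j + 4)*(j - 5)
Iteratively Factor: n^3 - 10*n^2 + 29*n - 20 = (n - 4)*(n^2 - 6*n + 5) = (n - 4)*(n - 1)*(n - 5)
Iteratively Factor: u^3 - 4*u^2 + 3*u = (u - 3)*(u^2 - u) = (u - 3)*(u - 1)*(u)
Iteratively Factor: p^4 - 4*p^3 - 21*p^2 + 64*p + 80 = (p + 4)*(p^3 - 8*p^2 + 11*p + 20) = (p - 4)*(p + 4)*(p^2 - 4*p - 5) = (p - 4)*(p + 1)*(p + 4)*(p - 5)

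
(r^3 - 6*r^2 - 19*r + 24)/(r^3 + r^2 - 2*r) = (r^2 - 5*r - 24)/(r*(r + 2))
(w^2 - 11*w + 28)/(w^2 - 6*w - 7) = (w - 4)/(w + 1)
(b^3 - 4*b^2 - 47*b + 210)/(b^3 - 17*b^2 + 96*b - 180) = (b + 7)/(b - 6)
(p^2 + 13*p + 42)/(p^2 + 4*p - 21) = (p + 6)/(p - 3)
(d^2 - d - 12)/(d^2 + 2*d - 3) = (d - 4)/(d - 1)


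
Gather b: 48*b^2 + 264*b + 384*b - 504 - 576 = 48*b^2 + 648*b - 1080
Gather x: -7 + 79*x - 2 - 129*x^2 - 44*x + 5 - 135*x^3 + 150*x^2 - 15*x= -135*x^3 + 21*x^2 + 20*x - 4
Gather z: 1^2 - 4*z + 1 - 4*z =2 - 8*z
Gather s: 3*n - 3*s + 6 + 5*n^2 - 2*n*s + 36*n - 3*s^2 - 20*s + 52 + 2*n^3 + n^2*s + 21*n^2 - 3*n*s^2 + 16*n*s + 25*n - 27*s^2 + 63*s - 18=2*n^3 + 26*n^2 + 64*n + s^2*(-3*n - 30) + s*(n^2 + 14*n + 40) + 40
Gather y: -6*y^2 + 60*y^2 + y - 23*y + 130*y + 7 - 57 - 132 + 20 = 54*y^2 + 108*y - 162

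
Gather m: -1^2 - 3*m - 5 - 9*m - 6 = -12*m - 12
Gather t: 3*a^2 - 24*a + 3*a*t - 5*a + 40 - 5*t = 3*a^2 - 29*a + t*(3*a - 5) + 40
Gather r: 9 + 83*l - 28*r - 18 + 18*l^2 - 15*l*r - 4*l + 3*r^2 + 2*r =18*l^2 + 79*l + 3*r^2 + r*(-15*l - 26) - 9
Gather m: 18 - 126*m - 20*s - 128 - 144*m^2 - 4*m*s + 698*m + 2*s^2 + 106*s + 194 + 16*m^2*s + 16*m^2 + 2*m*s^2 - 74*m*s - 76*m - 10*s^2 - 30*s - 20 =m^2*(16*s - 128) + m*(2*s^2 - 78*s + 496) - 8*s^2 + 56*s + 64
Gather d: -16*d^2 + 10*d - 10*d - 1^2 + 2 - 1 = -16*d^2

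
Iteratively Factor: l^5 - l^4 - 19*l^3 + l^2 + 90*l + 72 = (l + 3)*(l^4 - 4*l^3 - 7*l^2 + 22*l + 24) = (l + 1)*(l + 3)*(l^3 - 5*l^2 - 2*l + 24) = (l + 1)*(l + 2)*(l + 3)*(l^2 - 7*l + 12) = (l - 4)*(l + 1)*(l + 2)*(l + 3)*(l - 3)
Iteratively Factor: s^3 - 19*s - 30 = (s + 3)*(s^2 - 3*s - 10) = (s - 5)*(s + 3)*(s + 2)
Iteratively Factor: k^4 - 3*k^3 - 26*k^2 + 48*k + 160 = (k - 4)*(k^3 + k^2 - 22*k - 40) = (k - 5)*(k - 4)*(k^2 + 6*k + 8) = (k - 5)*(k - 4)*(k + 2)*(k + 4)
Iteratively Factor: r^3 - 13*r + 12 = (r - 1)*(r^2 + r - 12) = (r - 3)*(r - 1)*(r + 4)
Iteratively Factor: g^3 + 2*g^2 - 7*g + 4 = (g + 4)*(g^2 - 2*g + 1) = (g - 1)*(g + 4)*(g - 1)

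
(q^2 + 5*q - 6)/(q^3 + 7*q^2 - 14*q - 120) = (q - 1)/(q^2 + q - 20)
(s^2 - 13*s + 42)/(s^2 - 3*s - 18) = (s - 7)/(s + 3)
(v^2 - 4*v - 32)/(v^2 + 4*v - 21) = (v^2 - 4*v - 32)/(v^2 + 4*v - 21)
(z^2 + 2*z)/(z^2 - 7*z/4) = 4*(z + 2)/(4*z - 7)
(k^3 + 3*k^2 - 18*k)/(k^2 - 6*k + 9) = k*(k + 6)/(k - 3)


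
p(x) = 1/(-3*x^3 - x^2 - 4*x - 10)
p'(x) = (9*x^2 + 2*x + 4)/(-3*x^3 - x^2 - 4*x - 10)^2 = (9*x^2 + 2*x + 4)/(3*x^3 + x^2 + 4*x + 10)^2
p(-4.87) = 0.00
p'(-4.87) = 0.00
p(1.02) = -0.05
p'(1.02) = 0.05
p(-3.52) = 0.01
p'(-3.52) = 0.01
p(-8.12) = 0.00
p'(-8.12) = 0.00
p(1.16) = -0.05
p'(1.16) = 0.04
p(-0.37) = -0.12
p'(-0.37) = 0.06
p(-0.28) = -0.11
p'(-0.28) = 0.05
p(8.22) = -0.00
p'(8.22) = 0.00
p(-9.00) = 0.00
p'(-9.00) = 0.00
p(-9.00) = 0.00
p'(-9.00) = 0.00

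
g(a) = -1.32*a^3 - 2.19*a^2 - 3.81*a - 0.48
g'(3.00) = -52.59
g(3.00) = -67.26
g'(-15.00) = -829.11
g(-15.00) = 4018.92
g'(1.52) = -19.62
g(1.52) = -15.97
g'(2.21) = -32.83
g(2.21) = -33.84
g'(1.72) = -23.06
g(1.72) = -20.23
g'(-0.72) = -2.71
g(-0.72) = 1.62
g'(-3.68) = -41.32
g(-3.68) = 49.67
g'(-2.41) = -16.25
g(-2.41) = 14.46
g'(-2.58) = -18.87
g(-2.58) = 17.44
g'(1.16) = -14.22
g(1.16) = -9.91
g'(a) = -3.96*a^2 - 4.38*a - 3.81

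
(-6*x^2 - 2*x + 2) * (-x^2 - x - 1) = 6*x^4 + 8*x^3 + 6*x^2 - 2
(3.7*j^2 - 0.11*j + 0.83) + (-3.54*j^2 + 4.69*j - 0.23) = 0.16*j^2 + 4.58*j + 0.6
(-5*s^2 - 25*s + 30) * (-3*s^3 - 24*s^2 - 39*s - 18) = 15*s^5 + 195*s^4 + 705*s^3 + 345*s^2 - 720*s - 540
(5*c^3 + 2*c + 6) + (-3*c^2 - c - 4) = 5*c^3 - 3*c^2 + c + 2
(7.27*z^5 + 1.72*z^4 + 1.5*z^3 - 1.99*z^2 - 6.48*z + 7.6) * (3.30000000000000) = 23.991*z^5 + 5.676*z^4 + 4.95*z^3 - 6.567*z^2 - 21.384*z + 25.08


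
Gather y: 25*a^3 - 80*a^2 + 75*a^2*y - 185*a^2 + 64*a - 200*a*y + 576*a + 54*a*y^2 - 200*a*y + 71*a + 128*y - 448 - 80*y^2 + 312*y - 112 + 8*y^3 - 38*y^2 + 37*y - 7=25*a^3 - 265*a^2 + 711*a + 8*y^3 + y^2*(54*a - 118) + y*(75*a^2 - 400*a + 477) - 567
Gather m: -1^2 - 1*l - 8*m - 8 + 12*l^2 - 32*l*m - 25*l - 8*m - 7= 12*l^2 - 26*l + m*(-32*l - 16) - 16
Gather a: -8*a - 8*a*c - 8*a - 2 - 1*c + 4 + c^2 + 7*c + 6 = a*(-8*c - 16) + c^2 + 6*c + 8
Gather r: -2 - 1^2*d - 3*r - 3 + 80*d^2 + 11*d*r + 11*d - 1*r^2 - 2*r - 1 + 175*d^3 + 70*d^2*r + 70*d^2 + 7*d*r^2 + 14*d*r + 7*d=175*d^3 + 150*d^2 + 17*d + r^2*(7*d - 1) + r*(70*d^2 + 25*d - 5) - 6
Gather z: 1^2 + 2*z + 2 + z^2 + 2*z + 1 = z^2 + 4*z + 4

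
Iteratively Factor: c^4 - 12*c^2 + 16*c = (c - 2)*(c^3 + 2*c^2 - 8*c) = (c - 2)*(c + 4)*(c^2 - 2*c) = (c - 2)^2*(c + 4)*(c)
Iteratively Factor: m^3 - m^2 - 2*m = (m + 1)*(m^2 - 2*m) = m*(m + 1)*(m - 2)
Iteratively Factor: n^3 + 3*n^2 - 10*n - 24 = (n + 2)*(n^2 + n - 12) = (n + 2)*(n + 4)*(n - 3)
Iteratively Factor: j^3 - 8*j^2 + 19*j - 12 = (j - 4)*(j^2 - 4*j + 3) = (j - 4)*(j - 3)*(j - 1)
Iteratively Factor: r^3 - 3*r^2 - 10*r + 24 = (r - 4)*(r^2 + r - 6) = (r - 4)*(r + 3)*(r - 2)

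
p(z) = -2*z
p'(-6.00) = -2.00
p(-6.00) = 12.00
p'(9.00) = -2.00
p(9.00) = -18.00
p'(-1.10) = -2.00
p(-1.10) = 2.20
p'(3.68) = -2.00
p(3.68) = -7.36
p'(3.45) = -2.00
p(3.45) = -6.90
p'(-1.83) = -2.00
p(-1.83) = 3.66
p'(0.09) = -2.00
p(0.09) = -0.18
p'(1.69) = -2.00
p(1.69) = -3.38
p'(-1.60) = -2.00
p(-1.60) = 3.20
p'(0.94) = -2.00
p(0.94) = -1.88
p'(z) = -2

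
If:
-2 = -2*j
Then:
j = 1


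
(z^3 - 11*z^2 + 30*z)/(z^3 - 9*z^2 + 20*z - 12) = z*(z - 5)/(z^2 - 3*z + 2)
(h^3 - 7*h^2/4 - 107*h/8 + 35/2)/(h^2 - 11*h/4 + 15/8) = (2*h^2 - h - 28)/(2*h - 3)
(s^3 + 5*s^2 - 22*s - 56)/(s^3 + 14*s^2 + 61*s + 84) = (s^2 - 2*s - 8)/(s^2 + 7*s + 12)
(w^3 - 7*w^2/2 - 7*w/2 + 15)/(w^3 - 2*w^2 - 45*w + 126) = (w^2 - w/2 - 5)/(w^2 + w - 42)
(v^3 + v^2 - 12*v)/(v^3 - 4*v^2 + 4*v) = (v^2 + v - 12)/(v^2 - 4*v + 4)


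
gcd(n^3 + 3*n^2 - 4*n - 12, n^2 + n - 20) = 1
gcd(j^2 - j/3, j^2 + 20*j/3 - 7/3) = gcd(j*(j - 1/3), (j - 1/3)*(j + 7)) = j - 1/3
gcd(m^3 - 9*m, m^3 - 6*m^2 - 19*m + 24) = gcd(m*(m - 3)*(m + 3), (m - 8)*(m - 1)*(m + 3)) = m + 3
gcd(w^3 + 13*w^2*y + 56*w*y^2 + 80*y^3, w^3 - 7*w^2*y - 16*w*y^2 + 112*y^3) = w + 4*y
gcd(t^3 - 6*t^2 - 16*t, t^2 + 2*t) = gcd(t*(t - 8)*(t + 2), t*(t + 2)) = t^2 + 2*t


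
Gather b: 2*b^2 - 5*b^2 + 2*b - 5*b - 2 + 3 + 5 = -3*b^2 - 3*b + 6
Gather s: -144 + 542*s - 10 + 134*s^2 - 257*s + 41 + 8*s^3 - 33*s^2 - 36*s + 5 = 8*s^3 + 101*s^2 + 249*s - 108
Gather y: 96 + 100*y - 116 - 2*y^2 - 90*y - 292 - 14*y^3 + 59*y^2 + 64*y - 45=-14*y^3 + 57*y^2 + 74*y - 357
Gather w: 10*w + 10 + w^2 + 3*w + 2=w^2 + 13*w + 12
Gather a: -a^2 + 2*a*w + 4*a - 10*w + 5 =-a^2 + a*(2*w + 4) - 10*w + 5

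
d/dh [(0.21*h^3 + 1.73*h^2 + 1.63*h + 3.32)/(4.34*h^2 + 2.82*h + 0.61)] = (0.9114*h^4 + 1.1844*h^3 - 1.8113*h^2 - 26.707*h - 8.3681)/(18.8356*h^4 + 24.4776*h^3 + 13.2472*h^2 + 3.4404*h + 0.3721)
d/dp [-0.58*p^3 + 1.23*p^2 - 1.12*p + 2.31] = -1.74*p^2 + 2.46*p - 1.12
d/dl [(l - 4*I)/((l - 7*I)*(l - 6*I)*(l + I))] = 2*(-l^3 + 12*I*l^2 + 48*l - 79*I)/(l^6 - 24*I*l^5 - 202*l^4 + 612*I*l^3 - 167*l^2 + 2436*I*l - 1764)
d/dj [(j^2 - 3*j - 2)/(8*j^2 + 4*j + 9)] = (28*j^2 + 50*j - 19)/(64*j^4 + 64*j^3 + 160*j^2 + 72*j + 81)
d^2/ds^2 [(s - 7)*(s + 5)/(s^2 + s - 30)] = 2*(-3*s^3 - 15*s^2 - 285*s - 245)/(s^6 + 3*s^5 - 87*s^4 - 179*s^3 + 2610*s^2 + 2700*s - 27000)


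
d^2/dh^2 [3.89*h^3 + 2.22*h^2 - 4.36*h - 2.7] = 23.34*h + 4.44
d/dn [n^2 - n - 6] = 2*n - 1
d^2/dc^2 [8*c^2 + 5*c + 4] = 16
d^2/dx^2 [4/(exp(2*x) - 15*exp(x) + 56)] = 4*((15 - 4*exp(x))*(exp(2*x) - 15*exp(x) + 56) + 2*(2*exp(x) - 15)^2*exp(x))*exp(x)/(exp(2*x) - 15*exp(x) + 56)^3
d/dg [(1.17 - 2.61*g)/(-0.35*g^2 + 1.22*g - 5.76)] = (-0.9135*g^2 + 0.819*g + 13.6062)/(0.1225*g^4 - 0.854*g^3 + 5.5204*g^2 - 14.0544*g + 33.1776)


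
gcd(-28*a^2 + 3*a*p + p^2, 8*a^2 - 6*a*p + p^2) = -4*a + p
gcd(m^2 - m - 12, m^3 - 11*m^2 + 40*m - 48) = m - 4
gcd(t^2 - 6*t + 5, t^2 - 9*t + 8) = t - 1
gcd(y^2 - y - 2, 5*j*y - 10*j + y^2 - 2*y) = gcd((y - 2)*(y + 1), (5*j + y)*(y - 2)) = y - 2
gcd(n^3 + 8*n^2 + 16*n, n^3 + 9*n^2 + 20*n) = n^2 + 4*n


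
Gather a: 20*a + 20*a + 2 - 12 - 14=40*a - 24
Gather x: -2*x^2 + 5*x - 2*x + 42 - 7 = -2*x^2 + 3*x + 35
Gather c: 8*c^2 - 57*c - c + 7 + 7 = 8*c^2 - 58*c + 14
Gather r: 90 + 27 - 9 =108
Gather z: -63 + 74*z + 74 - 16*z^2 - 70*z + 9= -16*z^2 + 4*z + 20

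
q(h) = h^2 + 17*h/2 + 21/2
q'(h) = 2*h + 17/2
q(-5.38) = -6.29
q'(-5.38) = -2.26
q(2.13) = 33.14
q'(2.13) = 12.76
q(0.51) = 15.10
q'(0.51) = 9.52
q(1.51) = 25.62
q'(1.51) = 11.52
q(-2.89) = -5.71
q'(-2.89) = 2.72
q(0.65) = 16.45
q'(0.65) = 9.80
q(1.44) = 24.81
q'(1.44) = 11.38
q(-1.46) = 0.22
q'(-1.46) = 5.58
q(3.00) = 45.00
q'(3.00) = 14.50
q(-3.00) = -6.00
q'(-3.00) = 2.50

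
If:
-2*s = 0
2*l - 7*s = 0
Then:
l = 0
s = 0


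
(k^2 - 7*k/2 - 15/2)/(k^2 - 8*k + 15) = (k + 3/2)/(k - 3)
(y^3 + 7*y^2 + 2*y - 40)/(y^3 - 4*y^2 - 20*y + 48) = (y + 5)/(y - 6)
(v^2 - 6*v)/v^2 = (v - 6)/v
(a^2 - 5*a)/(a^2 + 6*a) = (a - 5)/(a + 6)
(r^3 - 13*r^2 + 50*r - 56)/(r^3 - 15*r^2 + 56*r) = (r^2 - 6*r + 8)/(r*(r - 8))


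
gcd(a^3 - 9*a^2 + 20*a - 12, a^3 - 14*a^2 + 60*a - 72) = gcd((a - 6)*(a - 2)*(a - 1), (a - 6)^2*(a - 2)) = a^2 - 8*a + 12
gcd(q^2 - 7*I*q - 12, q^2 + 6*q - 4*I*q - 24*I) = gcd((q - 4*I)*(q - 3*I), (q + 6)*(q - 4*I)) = q - 4*I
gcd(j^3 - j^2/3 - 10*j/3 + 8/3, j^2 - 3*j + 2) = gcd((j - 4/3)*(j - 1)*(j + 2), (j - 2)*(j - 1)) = j - 1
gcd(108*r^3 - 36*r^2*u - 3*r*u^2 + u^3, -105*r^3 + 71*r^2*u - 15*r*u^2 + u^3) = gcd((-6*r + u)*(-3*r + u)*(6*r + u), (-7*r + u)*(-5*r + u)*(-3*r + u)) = 3*r - u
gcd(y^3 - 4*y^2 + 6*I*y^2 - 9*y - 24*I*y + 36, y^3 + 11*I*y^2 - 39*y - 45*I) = y^2 + 6*I*y - 9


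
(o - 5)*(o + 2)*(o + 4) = o^3 + o^2 - 22*o - 40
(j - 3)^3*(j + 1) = j^4 - 8*j^3 + 18*j^2 - 27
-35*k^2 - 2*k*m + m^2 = (-7*k + m)*(5*k + m)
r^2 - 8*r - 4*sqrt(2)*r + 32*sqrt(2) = (r - 8)*(r - 4*sqrt(2))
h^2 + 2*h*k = h*(h + 2*k)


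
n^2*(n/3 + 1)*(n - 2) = n^4/3 + n^3/3 - 2*n^2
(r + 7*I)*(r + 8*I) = r^2 + 15*I*r - 56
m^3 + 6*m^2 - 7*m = m*(m - 1)*(m + 7)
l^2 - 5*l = l*(l - 5)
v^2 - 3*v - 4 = (v - 4)*(v + 1)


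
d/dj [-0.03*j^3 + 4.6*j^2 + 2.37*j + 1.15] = -0.09*j^2 + 9.2*j + 2.37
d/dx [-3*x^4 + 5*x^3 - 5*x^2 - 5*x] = -12*x^3 + 15*x^2 - 10*x - 5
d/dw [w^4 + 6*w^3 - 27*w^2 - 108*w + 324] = 4*w^3 + 18*w^2 - 54*w - 108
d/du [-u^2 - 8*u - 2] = -2*u - 8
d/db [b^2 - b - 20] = 2*b - 1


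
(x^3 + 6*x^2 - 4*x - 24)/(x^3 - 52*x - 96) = (x - 2)/(x - 8)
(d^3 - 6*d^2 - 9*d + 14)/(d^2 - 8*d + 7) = d + 2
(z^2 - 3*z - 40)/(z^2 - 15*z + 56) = (z + 5)/(z - 7)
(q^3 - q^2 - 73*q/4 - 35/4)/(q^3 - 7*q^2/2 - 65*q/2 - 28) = (2*q^2 - 9*q - 5)/(2*(q^2 - 7*q - 8))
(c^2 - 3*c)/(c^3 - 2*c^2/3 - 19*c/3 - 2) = 3*c/(3*c^2 + 7*c + 2)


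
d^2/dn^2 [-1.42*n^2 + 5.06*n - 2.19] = -2.84000000000000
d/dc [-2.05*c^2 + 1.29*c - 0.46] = 1.29 - 4.1*c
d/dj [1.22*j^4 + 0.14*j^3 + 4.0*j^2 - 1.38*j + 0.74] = 4.88*j^3 + 0.42*j^2 + 8.0*j - 1.38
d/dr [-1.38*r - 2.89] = -1.38000000000000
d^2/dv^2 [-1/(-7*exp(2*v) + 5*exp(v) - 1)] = ((5 - 28*exp(v))*(7*exp(2*v) - 5*exp(v) + 1) + 2*(14*exp(v) - 5)^2*exp(v))*exp(v)/(7*exp(2*v) - 5*exp(v) + 1)^3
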